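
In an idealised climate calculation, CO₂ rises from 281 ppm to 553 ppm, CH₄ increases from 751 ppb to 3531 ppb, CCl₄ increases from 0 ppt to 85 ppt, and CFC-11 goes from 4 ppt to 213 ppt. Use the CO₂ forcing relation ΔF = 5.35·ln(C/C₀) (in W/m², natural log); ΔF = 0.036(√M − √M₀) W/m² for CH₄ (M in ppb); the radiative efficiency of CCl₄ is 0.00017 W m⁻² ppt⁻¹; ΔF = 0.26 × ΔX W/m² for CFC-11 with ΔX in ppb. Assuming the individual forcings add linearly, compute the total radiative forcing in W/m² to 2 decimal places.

CO₂: 5.35 × ln(553/281) = 5.35 × ln(1.96797) = 5.35 × 0.67700 = 3.6220 W/m².
CH₄: 0.036 × (√3531 − √751) = 0.036 × (59.4222 − 27.4044) = 0.036 × 32.0178 = 1.1526 W/m².
CCl₄: ΔF = 0.00017 × (85 − 0) = 0.00017 × 85 = 0.0145 W/m².
CFC-11: Δ = 213 − 4 = 209 ppt = 0.209 ppb; ΔF = 0.26 × 0.209 = 0.0543 W/m².
Total ΔF = 3.6220 + 1.1526 + 0.0145 + 0.0543 = 4.8434 W/m².

ΔF = 4.84 W/m²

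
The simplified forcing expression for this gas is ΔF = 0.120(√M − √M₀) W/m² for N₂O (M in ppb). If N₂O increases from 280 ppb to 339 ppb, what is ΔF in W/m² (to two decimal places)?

ΔF = 0.20 W/m²

N₂O: 0.120 × (√339 − √280) = 0.120 × (18.4120 − 16.7332) = 0.120 × 1.6788 = 0.2015 W/m².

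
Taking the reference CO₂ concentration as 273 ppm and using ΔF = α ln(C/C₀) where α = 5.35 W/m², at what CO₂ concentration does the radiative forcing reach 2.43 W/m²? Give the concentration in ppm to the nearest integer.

C ≈ 430 ppm

Set 5.35 ln(C/273) = 2.43, so ln(C/273) = 2.43/5.35 = 0.45421.
Then C/273 = e^0.45421 = 1.57493, giving C = 273 × 1.57493 = 429.96 ppm.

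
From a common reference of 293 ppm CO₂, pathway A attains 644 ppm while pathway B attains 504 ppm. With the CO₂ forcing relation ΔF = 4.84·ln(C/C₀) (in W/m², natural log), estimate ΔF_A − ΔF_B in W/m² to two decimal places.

ΔF_A − ΔF_B = 1.19 W/m²

ΔF_A = 4.84 ln(644/293) = 4.84 × 0.78753 = 3.8116 W/m².
ΔF_B = 4.84 ln(504/293) = 4.84 × 0.54240 = 2.6252 W/m².
Difference: 3.8116 − 2.6252 = 1.1864 W/m².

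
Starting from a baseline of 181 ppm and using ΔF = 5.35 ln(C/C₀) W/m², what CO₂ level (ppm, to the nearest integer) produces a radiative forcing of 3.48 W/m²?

C ≈ 347 ppm

Set 5.35 ln(C/181) = 3.48, so ln(C/181) = 3.48/5.35 = 0.65047.
Then C/181 = e^0.65047 = 1.91644, giving C = 181 × 1.91644 = 346.88 ppm.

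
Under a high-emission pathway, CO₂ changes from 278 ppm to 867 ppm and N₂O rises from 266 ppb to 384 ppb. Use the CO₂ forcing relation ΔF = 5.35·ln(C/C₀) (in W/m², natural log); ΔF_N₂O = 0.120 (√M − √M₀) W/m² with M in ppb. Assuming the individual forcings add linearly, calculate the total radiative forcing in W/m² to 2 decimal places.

CO₂: 5.35 × ln(867/278) = 5.35 × ln(3.11871) = 5.35 × 1.13742 = 6.0852 W/m².
N₂O: 0.120 × (√384 − √266) = 0.120 × (19.5959 − 16.3095) = 0.120 × 3.2864 = 0.3944 W/m².
Total ΔF = 6.0852 + 0.3944 = 6.4796 W/m².

ΔF = 6.48 W/m²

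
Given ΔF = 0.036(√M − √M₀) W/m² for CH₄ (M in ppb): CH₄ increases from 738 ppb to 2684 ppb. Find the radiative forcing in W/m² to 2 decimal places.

CH₄: 0.036 × (√2684 − √738) = 0.036 × (51.8073 − 27.1662) = 0.036 × 24.6411 = 0.8871 W/m².

ΔF = 0.89 W/m²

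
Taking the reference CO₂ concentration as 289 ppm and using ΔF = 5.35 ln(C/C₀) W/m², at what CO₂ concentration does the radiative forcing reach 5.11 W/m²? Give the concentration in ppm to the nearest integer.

C ≈ 751 ppm

Set 5.35 ln(C/289) = 5.11, so ln(C/289) = 5.11/5.35 = 0.95514.
Then C/289 = e^0.95514 = 2.59903, giving C = 289 × 2.59903 = 751.12 ppm.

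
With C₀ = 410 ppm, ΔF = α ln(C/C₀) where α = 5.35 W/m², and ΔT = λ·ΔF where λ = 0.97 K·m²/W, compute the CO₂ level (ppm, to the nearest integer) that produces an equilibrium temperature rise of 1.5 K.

C ≈ 547 ppm

Required forcing: ΔF = ΔT/λ = 1.5/0.97 = 1.5464 W/m².
Then ln(C/410) = ΔF/5.35 = 1.5464/5.35 = 0.28905.
So C = 410 × e^0.28905 = 410 × 1.33516 = 547.42 ppm.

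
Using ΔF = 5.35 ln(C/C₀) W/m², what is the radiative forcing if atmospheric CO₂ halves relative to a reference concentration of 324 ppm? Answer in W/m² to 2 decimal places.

ΔF = -3.71 W/m²

ΔF = 5.35 × ln(0.5) = 5.35 × -0.69315 = -3.7084 W/m².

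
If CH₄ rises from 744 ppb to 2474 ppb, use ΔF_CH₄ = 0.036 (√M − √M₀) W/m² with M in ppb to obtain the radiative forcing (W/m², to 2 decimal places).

CH₄: 0.036 × (√2474 − √744) = 0.036 × (49.7393 − 27.2764) = 0.036 × 22.4629 = 0.8087 W/m².

ΔF = 0.81 W/m²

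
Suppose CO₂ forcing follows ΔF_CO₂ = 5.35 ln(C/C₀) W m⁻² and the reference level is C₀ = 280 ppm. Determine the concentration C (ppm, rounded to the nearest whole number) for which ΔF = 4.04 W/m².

C ≈ 596 ppm

Set 5.35 ln(C/280) = 4.04, so ln(C/280) = 4.04/5.35 = 0.75514.
Then C/280 = e^0.75514 = 2.12791, giving C = 280 × 2.12791 = 595.81 ppm.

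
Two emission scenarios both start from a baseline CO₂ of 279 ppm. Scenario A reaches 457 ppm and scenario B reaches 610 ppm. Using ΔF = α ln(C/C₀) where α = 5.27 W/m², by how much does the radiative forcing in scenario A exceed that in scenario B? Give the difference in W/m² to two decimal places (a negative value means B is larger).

ΔF_A − ΔF_B = -1.52 W/m²

ΔF_A = 5.27 ln(457/279) = 5.27 × 0.49347 = 2.6006 W/m².
ΔF_B = 5.27 ln(610/279) = 5.27 × 0.78225 = 4.1225 W/m².
Difference: 2.6006 − 4.1225 = -1.5219 W/m².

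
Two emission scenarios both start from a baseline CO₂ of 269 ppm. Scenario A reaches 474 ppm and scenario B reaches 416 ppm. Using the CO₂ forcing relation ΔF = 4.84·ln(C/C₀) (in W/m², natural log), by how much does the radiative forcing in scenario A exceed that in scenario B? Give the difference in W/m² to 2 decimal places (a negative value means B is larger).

ΔF_A − ΔF_B = 0.63 W/m²

ΔF_A = 4.84 ln(474/269) = 4.84 × 0.56650 = 2.7419 W/m².
ΔF_B = 4.84 ln(416/269) = 4.84 × 0.43597 = 2.1101 W/m².
Difference: 2.7419 − 2.1101 = 0.6318 W/m².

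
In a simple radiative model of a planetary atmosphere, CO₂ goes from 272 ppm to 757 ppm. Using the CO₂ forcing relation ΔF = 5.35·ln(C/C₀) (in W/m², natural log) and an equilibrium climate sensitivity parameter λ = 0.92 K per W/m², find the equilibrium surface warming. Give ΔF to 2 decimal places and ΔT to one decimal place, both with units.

ΔF = 5.48 W/m²; ΔT = 5.0 K

CO₂: 5.35 × ln(757/272) = 5.35 × ln(2.78309) = 5.35 × 1.02356 = 5.4760 W/m².
ΔT = λ ΔF = 0.92 × 5.48 = 5.0416 K.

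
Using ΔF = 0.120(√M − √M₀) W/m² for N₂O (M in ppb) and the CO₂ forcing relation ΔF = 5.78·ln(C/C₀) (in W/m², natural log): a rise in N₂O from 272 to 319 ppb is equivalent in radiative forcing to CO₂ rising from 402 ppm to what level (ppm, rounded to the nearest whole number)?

C ≈ 414 ppm

N₂O forcing: 0.120 × (√319 − √272) = 0.120 × (17.8606 − 16.4924) = 0.120 × 1.3682 = 0.16418 W/m².
Set 5.78 ln(C/402) = 0.16418: ln(C/402) = 0.16418/5.78 = 0.02840, so C = 402 × e^0.02840 = 402 × 1.02881 = 413.58 ppm.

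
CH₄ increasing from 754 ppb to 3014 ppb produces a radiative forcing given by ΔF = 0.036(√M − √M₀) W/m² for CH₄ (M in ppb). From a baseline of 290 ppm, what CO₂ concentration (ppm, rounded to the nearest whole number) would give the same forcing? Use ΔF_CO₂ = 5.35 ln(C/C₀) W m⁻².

C ≈ 349 ppm

CH₄ forcing: 0.036 × (√3014 − √754) = 0.036 × (54.8999 − 27.4591) = 0.036 × 27.4408 = 0.98787 W/m².
Set 5.35 ln(C/290) = 0.98787: ln(C/290) = 0.98787/5.35 = 0.18465, so C = 290 × e^0.18465 = 290 × 1.20280 = 348.81 ppm.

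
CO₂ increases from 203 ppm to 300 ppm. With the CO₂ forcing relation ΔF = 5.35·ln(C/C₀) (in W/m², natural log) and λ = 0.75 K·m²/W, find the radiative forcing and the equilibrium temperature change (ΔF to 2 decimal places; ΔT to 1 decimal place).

CO₂: 5.35 × ln(300/203) = 5.35 × ln(1.47783) = 5.35 × 0.39057 = 2.0895 W/m².
ΔT = λ ΔF = 0.75 × 2.09 = 1.5675 K.

ΔF = 2.09 W/m²; ΔT = 1.6 K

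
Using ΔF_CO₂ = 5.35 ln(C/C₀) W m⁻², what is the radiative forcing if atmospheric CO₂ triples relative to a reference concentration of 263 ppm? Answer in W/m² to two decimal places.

Because the forcing depends only on the ratio C/C₀, the initial concentration does not enter.
ΔF = 5.35 × ln(3) = 5.35 × 1.09861 = 5.8776 W/m².

ΔF = 5.88 W/m²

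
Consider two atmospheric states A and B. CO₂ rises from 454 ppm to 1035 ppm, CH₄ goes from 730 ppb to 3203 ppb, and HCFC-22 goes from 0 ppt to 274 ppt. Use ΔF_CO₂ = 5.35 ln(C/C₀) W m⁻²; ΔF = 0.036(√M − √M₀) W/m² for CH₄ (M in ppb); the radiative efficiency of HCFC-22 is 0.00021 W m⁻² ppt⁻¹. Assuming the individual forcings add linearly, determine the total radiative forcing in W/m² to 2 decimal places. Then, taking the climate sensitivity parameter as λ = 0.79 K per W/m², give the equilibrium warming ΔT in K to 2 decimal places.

CO₂: 5.35 × ln(1035/454) = 5.35 × ln(2.27974) = 5.35 × 0.82406 = 4.4087 W/m².
CH₄: 0.036 × (√3203 − √730) = 0.036 × (56.5951 − 27.0185) = 0.036 × 29.5766 = 1.0648 W/m².
HCFC-22: ΔF = 0.00021 × (274 − 0) = 0.00021 × 274 = 0.0575 W/m².
Total ΔF = 4.4087 + 1.0648 + 0.0575 = 5.5310 W/m².
ΔT = λ ΔF = 0.79 × 5.53 = 4.3687 K.

ΔF = 5.53 W/m²; ΔT = 4.37 K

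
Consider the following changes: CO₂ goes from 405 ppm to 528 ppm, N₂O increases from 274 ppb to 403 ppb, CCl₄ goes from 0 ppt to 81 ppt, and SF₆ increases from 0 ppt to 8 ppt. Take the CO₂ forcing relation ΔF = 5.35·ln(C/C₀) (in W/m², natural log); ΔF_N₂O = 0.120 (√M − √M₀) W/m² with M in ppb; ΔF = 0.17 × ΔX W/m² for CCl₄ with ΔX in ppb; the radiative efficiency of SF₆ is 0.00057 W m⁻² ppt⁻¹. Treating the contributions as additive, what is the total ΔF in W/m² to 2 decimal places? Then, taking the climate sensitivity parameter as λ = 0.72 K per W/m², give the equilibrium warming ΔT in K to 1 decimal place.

ΔF = 1.86 W/m²; ΔT = 1.3 K

CO₂: 5.35 × ln(528/405) = 5.35 × ln(1.30370) = 5.35 × 0.26521 = 1.4189 W/m².
N₂O: 0.120 × (√403 − √274) = 0.120 × (20.0749 − 16.5529) = 0.120 × 3.5220 = 0.4226 W/m².
CCl₄: Δ = 81 − 0 = 81 ppt = 0.081 ppb; ΔF = 0.17 × 0.081 = 0.0138 W/m².
SF₆: ΔF = 0.00057 × (8 − 0) = 0.00057 × 8 = 0.0046 W/m².
Total ΔF = 1.4189 + 0.4226 + 0.0138 + 0.0046 = 1.8599 W/m².
ΔT = λ ΔF = 0.72 × 1.86 = 1.3392 K.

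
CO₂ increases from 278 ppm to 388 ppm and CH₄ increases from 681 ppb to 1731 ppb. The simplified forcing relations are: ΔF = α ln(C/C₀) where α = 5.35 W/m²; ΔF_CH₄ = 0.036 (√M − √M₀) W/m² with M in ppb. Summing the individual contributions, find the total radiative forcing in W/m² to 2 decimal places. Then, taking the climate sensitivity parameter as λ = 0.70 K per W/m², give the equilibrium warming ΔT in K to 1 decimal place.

CO₂: 5.35 × ln(388/278) = 5.35 × ln(1.39568) = 5.35 × 0.33338 = 1.7836 W/m².
CH₄: 0.036 × (√1731 − √681) = 0.036 × (41.6053 − 26.0960) = 0.036 × 15.5093 = 0.5583 W/m².
Total ΔF = 1.7836 + 0.5583 = 2.3419 W/m².
ΔT = λ ΔF = 0.70 × 2.34 = 1.6380 K.

ΔF = 2.34 W/m²; ΔT = 1.6 K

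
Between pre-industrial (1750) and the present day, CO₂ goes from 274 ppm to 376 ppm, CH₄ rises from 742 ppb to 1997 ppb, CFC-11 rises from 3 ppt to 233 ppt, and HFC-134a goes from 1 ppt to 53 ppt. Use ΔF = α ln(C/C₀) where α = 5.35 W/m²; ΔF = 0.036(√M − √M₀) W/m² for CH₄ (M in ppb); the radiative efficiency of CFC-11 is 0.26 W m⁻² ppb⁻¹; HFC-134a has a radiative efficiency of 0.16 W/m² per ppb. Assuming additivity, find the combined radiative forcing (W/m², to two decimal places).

ΔF = 2.39 W/m²

CO₂: 5.35 × ln(376/274) = 5.35 × ln(1.37226) = 5.35 × 0.31646 = 1.6931 W/m².
CH₄: 0.036 × (√1997 − √742) = 0.036 × (44.6878 − 27.2397) = 0.036 × 17.4481 = 0.6281 W/m².
CFC-11: Δ = 233 − 3 = 230 ppt = 0.230 ppb; ΔF = 0.26 × 0.230 = 0.0598 W/m².
HFC-134a: Δ = 53 − 1 = 52 ppt = 0.052 ppb; ΔF = 0.16 × 0.052 = 0.0083 W/m².
Total ΔF = 1.6931 + 0.6281 + 0.0598 + 0.0083 = 2.3893 W/m².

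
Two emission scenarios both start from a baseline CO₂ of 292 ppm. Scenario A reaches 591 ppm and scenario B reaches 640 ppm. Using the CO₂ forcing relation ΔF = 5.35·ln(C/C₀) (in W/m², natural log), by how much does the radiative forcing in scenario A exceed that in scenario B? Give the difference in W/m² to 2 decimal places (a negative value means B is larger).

ΔF_A − ΔF_B = -0.43 W/m²

ΔF_A = 5.35 ln(591/292) = 5.35 × 0.70506 = 3.7721 W/m².
ΔF_B = 5.35 ln(640/292) = 5.35 × 0.78471 = 4.1982 W/m².
Difference: 3.7721 − 4.1982 = -0.4261 W/m².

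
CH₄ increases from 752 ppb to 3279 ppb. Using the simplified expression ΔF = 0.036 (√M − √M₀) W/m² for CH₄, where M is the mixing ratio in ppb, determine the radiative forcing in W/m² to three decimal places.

ΔF = 1.074 W/m²

CH₄: 0.036 × (√3279 − √752) = 0.036 × (57.2626 − 27.4226) = 0.036 × 29.8400 = 1.0742 W/m².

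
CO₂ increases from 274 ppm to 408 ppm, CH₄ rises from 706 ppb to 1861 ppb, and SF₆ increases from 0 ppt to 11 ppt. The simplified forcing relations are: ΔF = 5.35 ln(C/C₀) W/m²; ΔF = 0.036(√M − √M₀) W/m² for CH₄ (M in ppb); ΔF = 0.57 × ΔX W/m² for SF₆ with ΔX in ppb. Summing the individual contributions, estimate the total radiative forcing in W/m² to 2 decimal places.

CO₂: 5.35 × ln(408/274) = 5.35 × ln(1.48905) = 5.35 × 0.39814 = 2.1300 W/m².
CH₄: 0.036 × (√1861 − √706) = 0.036 × (43.1393 − 26.5707) = 0.036 × 16.5686 = 0.5965 W/m².
SF₆: Δ = 11 − 0 = 11 ppt = 0.011 ppb; ΔF = 0.57 × 0.011 = 0.0063 W/m².
Total ΔF = 2.1300 + 0.5965 + 0.0063 = 2.7328 W/m².

ΔF = 2.73 W/m²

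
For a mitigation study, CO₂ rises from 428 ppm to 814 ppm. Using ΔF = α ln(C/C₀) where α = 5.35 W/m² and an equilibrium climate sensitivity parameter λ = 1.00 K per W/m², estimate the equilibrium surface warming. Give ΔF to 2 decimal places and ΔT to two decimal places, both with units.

ΔF = 3.44 W/m²; ΔT = 3.44 K

CO₂: 5.35 × ln(814/428) = 5.35 × ln(1.90187) = 5.35 × 0.64284 = 3.4392 W/m².
ΔT = λ ΔF = 1.00 × 3.44 = 3.4400 K.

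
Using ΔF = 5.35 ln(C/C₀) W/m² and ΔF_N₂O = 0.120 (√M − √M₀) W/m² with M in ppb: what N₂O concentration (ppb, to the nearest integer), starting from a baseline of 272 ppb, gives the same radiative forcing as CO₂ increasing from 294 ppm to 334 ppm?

M ≈ 492 ppb

CO₂ forcing: 5.35 × ln(334/294) = 5.35 × 0.127561 = 0.68245 W/m².
Set 0.120(√M − √272) = 0.68245: √M = 0.68245/0.120 + √272 = 5.6871 + 16.4924 = 22.1795.
M = (22.1795)² = 491.93 ppb.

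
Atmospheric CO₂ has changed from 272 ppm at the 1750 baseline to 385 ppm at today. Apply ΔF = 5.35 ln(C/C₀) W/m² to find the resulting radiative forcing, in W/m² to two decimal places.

CO₂: 5.35 × ln(385/272) = 5.35 × ln(1.41544) = 5.35 × 0.34744 = 1.8588 W/m².

ΔF = 1.86 W/m²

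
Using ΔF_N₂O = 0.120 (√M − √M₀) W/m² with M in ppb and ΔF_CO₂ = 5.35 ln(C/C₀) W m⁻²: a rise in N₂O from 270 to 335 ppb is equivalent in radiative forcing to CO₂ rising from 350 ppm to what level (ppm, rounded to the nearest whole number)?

C ≈ 365 ppm

N₂O forcing: 0.120 × (√335 − √270) = 0.120 × (18.3030 − 16.4317) = 0.120 × 1.8713 = 0.22456 W/m².
Set 5.35 ln(C/350) = 0.22456: ln(C/350) = 0.22456/5.35 = 0.04197, so C = 350 × e^0.04197 = 350 × 1.04286 = 365.00 ppm.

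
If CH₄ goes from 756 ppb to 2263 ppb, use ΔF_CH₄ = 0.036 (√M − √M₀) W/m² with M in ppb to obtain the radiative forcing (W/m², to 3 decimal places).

ΔF = 0.723 W/m²

CH₄: 0.036 × (√2263 − √756) = 0.036 × (47.5710 − 27.4955) = 0.036 × 20.0755 = 0.7227 W/m².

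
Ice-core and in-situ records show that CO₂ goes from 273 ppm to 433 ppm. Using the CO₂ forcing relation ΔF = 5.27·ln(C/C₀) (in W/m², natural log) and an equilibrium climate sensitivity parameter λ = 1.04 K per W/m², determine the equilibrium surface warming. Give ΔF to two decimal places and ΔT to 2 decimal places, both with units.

CO₂: 5.27 × ln(433/273) = 5.27 × ln(1.58608) = 5.27 × 0.46127 = 2.4309 W/m².
ΔT = λ ΔF = 1.04 × 2.43 = 2.5272 K.

ΔF = 2.43 W/m²; ΔT = 2.53 K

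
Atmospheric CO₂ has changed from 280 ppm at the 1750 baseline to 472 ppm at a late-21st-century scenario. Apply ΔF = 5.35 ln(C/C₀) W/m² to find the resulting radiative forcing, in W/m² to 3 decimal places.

ΔF = 2.794 W/m²

CO₂: 5.35 × ln(472/280) = 5.35 × ln(1.68571) = 5.35 × 0.52219 = 2.7937 W/m².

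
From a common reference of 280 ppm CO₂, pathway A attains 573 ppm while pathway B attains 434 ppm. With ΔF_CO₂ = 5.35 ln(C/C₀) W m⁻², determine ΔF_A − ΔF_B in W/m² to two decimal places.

ΔF_A − ΔF_B = 1.49 W/m²

ΔF_A = 5.35 ln(573/280) = 5.35 × 0.71610 = 3.8311 W/m².
ΔF_B = 5.35 ln(434/280) = 5.35 × 0.43825 = 2.3446 W/m².
Difference: 3.8311 − 2.3446 = 1.4865 W/m².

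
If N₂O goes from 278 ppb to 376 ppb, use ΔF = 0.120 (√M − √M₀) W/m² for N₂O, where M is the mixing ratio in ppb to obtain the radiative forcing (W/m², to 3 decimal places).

N₂O: 0.120 × (√376 − √278) = 0.120 × (19.3907 − 16.6733) = 0.120 × 2.7174 = 0.3261 W/m².

ΔF = 0.326 W/m²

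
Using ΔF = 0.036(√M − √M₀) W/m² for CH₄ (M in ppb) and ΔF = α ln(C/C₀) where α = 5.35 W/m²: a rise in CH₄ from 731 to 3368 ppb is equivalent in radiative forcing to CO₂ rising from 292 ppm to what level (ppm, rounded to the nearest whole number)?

C ≈ 360 ppm

CH₄ forcing: 0.036 × (√3368 − √731) = 0.036 × (58.0345 − 27.0370) = 0.036 × 30.9975 = 1.11591 W/m².
Set 5.35 ln(C/292) = 1.11591: ln(C/292) = 1.11591/5.35 = 0.20858, so C = 292 × e^0.20858 = 292 × 1.23193 = 359.72 ppm.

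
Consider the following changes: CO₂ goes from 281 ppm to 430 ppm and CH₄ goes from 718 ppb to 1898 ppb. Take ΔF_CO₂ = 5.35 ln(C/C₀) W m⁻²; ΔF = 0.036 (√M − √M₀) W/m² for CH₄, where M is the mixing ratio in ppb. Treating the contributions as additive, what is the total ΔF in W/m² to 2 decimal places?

ΔF = 2.88 W/m²

CO₂: 5.35 × ln(430/281) = 5.35 × ln(1.53025) = 5.35 × 0.42543 = 2.2761 W/m².
CH₄: 0.036 × (√1898 − √718) = 0.036 × (43.5660 − 26.7955) = 0.036 × 16.7705 = 0.6037 W/m².
Total ΔF = 2.2761 + 0.6037 = 2.8798 W/m².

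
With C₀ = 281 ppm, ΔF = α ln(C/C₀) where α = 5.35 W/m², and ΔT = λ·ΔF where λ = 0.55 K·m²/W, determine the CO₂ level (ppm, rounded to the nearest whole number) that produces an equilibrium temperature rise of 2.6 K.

C ≈ 680 ppm

Required forcing: ΔF = ΔT/λ = 2.6/0.55 = 4.7273 W/m².
Then ln(C/281) = ΔF/5.35 = 4.7273/5.35 = 0.88361.
So C = 281 × e^0.88361 = 281 × 2.41962 = 679.91 ppm.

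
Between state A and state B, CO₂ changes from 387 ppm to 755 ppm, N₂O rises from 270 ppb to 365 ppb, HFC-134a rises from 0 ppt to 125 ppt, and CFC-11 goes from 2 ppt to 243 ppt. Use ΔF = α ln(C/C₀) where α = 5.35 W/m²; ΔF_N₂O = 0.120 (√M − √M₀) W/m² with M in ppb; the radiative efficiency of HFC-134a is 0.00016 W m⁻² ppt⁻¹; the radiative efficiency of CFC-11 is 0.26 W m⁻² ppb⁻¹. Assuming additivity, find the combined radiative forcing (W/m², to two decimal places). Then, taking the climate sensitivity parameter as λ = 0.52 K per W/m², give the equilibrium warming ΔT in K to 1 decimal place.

CO₂: 5.35 × ln(755/387) = 5.35 × ln(1.95090) = 5.35 × 0.66829 = 3.5754 W/m².
N₂O: 0.120 × (√365 − √270) = 0.120 × (19.1050 − 16.4317) = 0.120 × 2.6733 = 0.3208 W/m².
HFC-134a: ΔF = 0.00016 × (125 − 0) = 0.00016 × 125 = 0.0200 W/m².
CFC-11: Δ = 243 − 2 = 241 ppt = 0.241 ppb; ΔF = 0.26 × 0.241 = 0.0627 W/m².
Total ΔF = 3.5754 + 0.3208 + 0.0200 + 0.0627 = 3.9789 W/m².
ΔT = λ ΔF = 0.52 × 3.98 = 2.0696 K.

ΔF = 3.98 W/m²; ΔT = 2.1 K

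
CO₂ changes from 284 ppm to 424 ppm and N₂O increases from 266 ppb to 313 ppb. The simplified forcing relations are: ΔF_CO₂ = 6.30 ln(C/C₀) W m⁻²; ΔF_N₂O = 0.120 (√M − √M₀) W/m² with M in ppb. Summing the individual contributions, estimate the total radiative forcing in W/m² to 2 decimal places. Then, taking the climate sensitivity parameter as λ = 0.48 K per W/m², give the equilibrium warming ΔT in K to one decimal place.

ΔF = 2.69 W/m²; ΔT = 1.3 K

CO₂: 6.30 × ln(424/284) = 6.30 × ln(1.49296) = 6.30 × 0.40076 = 2.5248 W/m².
N₂O: 0.120 × (√313 − √266) = 0.120 × (17.6918 − 16.3095) = 0.120 × 1.3823 = 0.1659 W/m².
Total ΔF = 2.5248 + 0.1659 = 2.6907 W/m².
ΔT = λ ΔF = 0.48 × 2.69 = 1.2912 K.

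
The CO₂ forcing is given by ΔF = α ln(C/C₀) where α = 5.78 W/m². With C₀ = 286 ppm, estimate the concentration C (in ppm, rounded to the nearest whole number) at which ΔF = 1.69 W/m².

Set 5.78 ln(C/286) = 1.69, so ln(C/286) = 1.69/5.78 = 0.29239.
Then C/286 = e^0.29239 = 1.33963, giving C = 286 × 1.33963 = 383.13 ppm.

C ≈ 383 ppm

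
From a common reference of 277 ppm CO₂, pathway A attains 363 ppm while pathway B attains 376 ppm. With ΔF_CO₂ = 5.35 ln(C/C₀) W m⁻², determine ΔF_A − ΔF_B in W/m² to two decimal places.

ΔF_A = 5.35 ln(363/277) = 5.35 × 0.27039 = 1.4466 W/m².
ΔF_B = 5.35 ln(376/277) = 5.35 × 0.30557 = 1.6348 W/m².
Difference: 1.4466 − 1.6348 = -0.1882 W/m².

ΔF_A − ΔF_B = -0.19 W/m²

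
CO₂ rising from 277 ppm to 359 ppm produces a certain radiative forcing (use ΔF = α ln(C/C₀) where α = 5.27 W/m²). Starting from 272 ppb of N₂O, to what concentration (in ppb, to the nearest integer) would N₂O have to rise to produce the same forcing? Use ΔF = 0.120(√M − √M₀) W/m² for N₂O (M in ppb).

M ≈ 777 ppb

CO₂ forcing: 5.27 × ln(359/277) = 5.27 × 0.259305 = 1.36654 W/m².
Set 0.120(√M − √272) = 1.36654: √M = 1.36654/0.120 + √272 = 11.3878 + 16.4924 = 27.8802.
M = (27.8802)² = 777.31 ppb.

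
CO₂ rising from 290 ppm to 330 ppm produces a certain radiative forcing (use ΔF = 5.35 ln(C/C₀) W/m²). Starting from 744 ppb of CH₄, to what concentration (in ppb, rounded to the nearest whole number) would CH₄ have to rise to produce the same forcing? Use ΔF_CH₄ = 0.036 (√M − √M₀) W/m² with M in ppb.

M ≈ 2160 ppb

CO₂ forcing: 5.35 × ln(330/290) = 5.35 × 0.129212 = 0.69128 W/m².
Set 0.036(√M − √744) = 0.69128: √M = 0.69128/0.036 + √744 = 19.2022 + 27.2764 = 46.4786.
M = (46.4786)² = 2160.26 ppb.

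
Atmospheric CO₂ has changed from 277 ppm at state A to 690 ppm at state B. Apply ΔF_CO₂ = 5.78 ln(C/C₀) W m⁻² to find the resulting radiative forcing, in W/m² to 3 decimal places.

CO₂: 5.78 × ln(690/277) = 5.78 × ln(2.49097) = 5.78 × 0.91267 = 5.2752 W/m².

ΔF = 5.275 W/m²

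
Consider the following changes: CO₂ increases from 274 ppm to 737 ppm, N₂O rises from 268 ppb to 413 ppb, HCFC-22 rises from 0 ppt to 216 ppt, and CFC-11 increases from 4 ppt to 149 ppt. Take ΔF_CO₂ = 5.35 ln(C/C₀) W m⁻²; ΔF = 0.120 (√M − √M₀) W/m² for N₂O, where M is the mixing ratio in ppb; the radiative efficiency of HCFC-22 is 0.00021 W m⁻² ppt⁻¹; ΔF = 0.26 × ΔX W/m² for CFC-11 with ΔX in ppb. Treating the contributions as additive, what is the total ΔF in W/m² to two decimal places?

ΔF = 5.85 W/m²

CO₂: 5.35 × ln(737/274) = 5.35 × ln(2.68978) = 5.35 × 0.98946 = 5.2936 W/m².
N₂O: 0.120 × (√413 − √268) = 0.120 × (20.3224 − 16.3707) = 0.120 × 3.9517 = 0.4742 W/m².
HCFC-22: ΔF = 0.00021 × (216 − 0) = 0.00021 × 216 = 0.0454 W/m².
CFC-11: Δ = 149 − 4 = 145 ppt = 0.145 ppb; ΔF = 0.26 × 0.145 = 0.0377 W/m².
Total ΔF = 5.2936 + 0.4742 + 0.0454 + 0.0377 = 5.8509 W/m².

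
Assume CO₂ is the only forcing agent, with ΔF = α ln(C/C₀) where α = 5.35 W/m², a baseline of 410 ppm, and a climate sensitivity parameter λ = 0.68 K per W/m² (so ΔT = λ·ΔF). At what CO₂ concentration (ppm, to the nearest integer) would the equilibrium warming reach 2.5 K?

C ≈ 815 ppm

Required forcing: ΔF = ΔT/λ = 2.5/0.68 = 3.6765 W/m².
Then ln(C/410) = ΔF/5.35 = 3.6765/5.35 = 0.68720.
So C = 410 × e^0.68720 = 410 × 1.98814 = 815.14 ppm.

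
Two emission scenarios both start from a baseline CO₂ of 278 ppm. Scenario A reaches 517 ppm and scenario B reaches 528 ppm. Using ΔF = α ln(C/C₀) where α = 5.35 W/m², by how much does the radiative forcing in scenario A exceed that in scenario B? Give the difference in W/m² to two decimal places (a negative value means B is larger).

ΔF_A = 5.35 ln(517/278) = 5.35 × 0.62042 = 3.3192 W/m².
ΔF_B = 5.35 ln(528/278) = 5.35 × 0.64148 = 3.4319 W/m².
Difference: 3.3192 − 3.4319 = -0.1127 W/m².

ΔF_A − ΔF_B = -0.11 W/m²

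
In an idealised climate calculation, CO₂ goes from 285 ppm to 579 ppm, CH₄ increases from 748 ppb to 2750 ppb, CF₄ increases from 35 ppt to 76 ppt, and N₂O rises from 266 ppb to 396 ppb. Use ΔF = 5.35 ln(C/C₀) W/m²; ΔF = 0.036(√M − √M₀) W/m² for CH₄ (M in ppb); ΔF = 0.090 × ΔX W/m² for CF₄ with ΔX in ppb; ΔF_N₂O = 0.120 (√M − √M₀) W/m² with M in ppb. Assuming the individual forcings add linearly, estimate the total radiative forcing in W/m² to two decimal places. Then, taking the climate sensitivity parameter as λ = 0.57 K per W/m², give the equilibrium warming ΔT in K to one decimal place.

CO₂: 5.35 × ln(579/285) = 5.35 × ln(2.03158) = 5.35 × 0.70881 = 3.7921 W/m².
CH₄: 0.036 × (√2750 − √748) = 0.036 × (52.4404 − 27.3496) = 0.036 × 25.0908 = 0.9033 W/m².
CF₄: Δ = 76 − 35 = 41 ppt = 0.041 ppb; ΔF = 0.090 × 0.041 = 0.0037 W/m².
N₂O: 0.120 × (√396 − √266) = 0.120 × (19.8997 − 16.3095) = 0.120 × 3.5902 = 0.4308 W/m².
Total ΔF = 3.7921 + 0.9033 + 0.0037 + 0.4308 = 5.1299 W/m².
ΔT = λ ΔF = 0.57 × 5.13 = 2.9241 K.

ΔF = 5.13 W/m²; ΔT = 2.9 K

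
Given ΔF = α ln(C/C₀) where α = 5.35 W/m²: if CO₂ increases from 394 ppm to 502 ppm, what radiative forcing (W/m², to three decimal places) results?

CO₂ absorption bands are partially saturated, so forcing scales with the logarithm of the concentration ratio.
CO₂: 5.35 × ln(502/394) = 5.35 × ln(1.27411) = 5.35 × 0.24225 = 1.2960 W/m².

ΔF = 1.296 W/m²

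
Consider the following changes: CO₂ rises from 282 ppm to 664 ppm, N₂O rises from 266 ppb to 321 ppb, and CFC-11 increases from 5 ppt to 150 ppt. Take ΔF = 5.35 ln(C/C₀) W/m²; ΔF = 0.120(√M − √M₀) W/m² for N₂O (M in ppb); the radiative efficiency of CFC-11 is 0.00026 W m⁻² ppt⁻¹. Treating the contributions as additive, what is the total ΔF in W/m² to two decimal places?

CO₂: 5.35 × ln(664/282) = 5.35 × ln(2.35461) = 5.35 × 0.85638 = 4.5816 W/m².
N₂O: 0.120 × (√321 − √266) = 0.120 × (17.9165 − 16.3095) = 0.120 × 1.6070 = 0.1928 W/m².
CFC-11: ΔF = 0.00026 × (150 − 5) = 0.00026 × 145 = 0.0377 W/m².
Total ΔF = 4.5816 + 0.1928 + 0.0377 = 4.8121 W/m².

ΔF = 4.81 W/m²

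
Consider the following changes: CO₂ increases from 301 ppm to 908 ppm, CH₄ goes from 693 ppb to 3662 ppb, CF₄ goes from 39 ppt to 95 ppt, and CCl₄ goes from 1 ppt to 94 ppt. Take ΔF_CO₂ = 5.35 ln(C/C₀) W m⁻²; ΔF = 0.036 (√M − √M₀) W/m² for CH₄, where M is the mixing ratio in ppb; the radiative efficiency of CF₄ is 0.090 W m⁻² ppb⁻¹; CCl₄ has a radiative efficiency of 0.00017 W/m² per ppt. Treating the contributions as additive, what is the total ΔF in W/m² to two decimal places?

ΔF = 7.16 W/m²

CO₂: 5.35 × ln(908/301) = 5.35 × ln(3.01661) = 5.35 × 1.10413 = 5.9071 W/m².
CH₄: 0.036 × (√3662 − √693) = 0.036 × (60.5145 − 26.3249) = 0.036 × 34.1896 = 1.2308 W/m².
CF₄: Δ = 95 − 39 = 56 ppt = 0.056 ppb; ΔF = 0.090 × 0.056 = 0.0050 W/m².
CCl₄: ΔF = 0.00017 × (94 − 1) = 0.00017 × 93 = 0.0158 W/m².
Total ΔF = 5.9071 + 1.2308 + 0.0050 + 0.0158 = 7.1587 W/m².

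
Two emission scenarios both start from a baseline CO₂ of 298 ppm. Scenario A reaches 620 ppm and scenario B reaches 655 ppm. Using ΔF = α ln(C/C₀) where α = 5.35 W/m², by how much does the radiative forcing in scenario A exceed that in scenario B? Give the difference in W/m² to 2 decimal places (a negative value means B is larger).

ΔF_A − ΔF_B = -0.29 W/m²

ΔF_A = 5.35 ln(620/298) = 5.35 × 0.73263 = 3.9196 W/m².
ΔF_B = 5.35 ln(655/298) = 5.35 × 0.78754 = 4.2133 W/m².
Difference: 3.9196 − 4.2133 = -0.2937 W/m².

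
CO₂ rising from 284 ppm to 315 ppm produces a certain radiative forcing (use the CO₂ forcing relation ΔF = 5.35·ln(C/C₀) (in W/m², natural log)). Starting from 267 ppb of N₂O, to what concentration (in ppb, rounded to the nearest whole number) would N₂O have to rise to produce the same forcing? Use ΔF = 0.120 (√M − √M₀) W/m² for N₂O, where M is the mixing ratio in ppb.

M ≈ 439 ppb

CO₂ forcing: 5.35 × ln(315/284) = 5.35 × 0.103598 = 0.55425 W/m².
Set 0.120(√M − √267) = 0.55425: √M = 0.55425/0.120 + √267 = 4.6188 + 16.3401 = 20.9589.
M = (20.9589)² = 439.28 ppb.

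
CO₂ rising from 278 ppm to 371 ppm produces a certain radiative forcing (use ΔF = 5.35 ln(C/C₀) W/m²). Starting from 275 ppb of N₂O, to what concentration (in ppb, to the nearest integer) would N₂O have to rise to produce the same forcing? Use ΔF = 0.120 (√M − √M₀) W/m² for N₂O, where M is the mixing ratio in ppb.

CO₂ forcing: 5.35 × ln(371/278) = 5.35 × 0.288581 = 1.54391 W/m².
Set 0.120(√M − √275) = 1.54391: √M = 1.54391/0.120 + √275 = 12.8659 + 16.5831 = 29.4490.
M = (29.4490)² = 867.24 ppb.

M ≈ 867 ppb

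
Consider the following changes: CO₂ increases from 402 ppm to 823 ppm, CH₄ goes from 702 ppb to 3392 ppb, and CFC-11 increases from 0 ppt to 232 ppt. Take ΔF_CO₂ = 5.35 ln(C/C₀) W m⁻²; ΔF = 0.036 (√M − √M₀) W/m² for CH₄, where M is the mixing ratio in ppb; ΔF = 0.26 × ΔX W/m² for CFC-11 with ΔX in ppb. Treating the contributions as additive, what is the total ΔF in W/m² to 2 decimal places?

ΔF = 5.04 W/m²

CO₂: 5.35 × ln(823/402) = 5.35 × ln(2.04726) = 5.35 × 0.71650 = 3.8333 W/m².
CH₄: 0.036 × (√3392 − √702) = 0.036 × (58.2409 − 26.4953) = 0.036 × 31.7456 = 1.1428 W/m².
CFC-11: Δ = 232 − 0 = 232 ppt = 0.232 ppb; ΔF = 0.26 × 0.232 = 0.0603 W/m².
Total ΔF = 3.8333 + 1.1428 + 0.0603 = 5.0364 W/m².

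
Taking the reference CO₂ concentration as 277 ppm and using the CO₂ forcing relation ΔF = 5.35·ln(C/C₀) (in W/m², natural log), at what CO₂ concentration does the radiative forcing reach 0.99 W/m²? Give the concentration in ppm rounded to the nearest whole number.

Set 5.35 ln(C/277) = 0.99, so ln(C/277) = 0.99/5.35 = 0.18505.
Then C/277 = e^0.18505 = 1.20328, giving C = 277 × 1.20328 = 333.31 ppm.

C ≈ 333 ppm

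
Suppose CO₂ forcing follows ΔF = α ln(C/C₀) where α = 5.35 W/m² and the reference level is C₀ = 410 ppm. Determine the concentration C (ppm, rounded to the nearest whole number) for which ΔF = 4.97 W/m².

C ≈ 1038 ppm

Set 5.35 ln(C/410) = 4.97, so ln(C/410) = 4.97/5.35 = 0.92897.
Then C/410 = e^0.92897 = 2.53190, giving C = 410 × 2.53190 = 1038.08 ppm.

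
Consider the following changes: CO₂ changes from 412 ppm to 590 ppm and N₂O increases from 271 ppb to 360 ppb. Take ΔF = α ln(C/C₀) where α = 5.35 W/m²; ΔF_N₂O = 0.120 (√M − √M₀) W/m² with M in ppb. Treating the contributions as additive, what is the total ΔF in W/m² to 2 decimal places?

ΔF = 2.22 W/m²

CO₂: 5.35 × ln(590/412) = 5.35 × ln(1.43204) = 5.35 × 0.35910 = 1.9212 W/m².
N₂O: 0.120 × (√360 − √271) = 0.120 × (18.9737 − 16.4621) = 0.120 × 2.5116 = 0.3014 W/m².
Total ΔF = 1.9212 + 0.3014 = 2.2226 W/m².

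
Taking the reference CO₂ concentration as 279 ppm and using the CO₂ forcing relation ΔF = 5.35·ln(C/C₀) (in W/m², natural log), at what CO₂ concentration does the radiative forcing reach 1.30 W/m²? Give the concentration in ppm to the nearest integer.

Set 5.35 ln(C/279) = 1.30, so ln(C/279) = 1.30/5.35 = 0.24299.
Then C/279 = e^0.24299 = 1.27506, giving C = 279 × 1.27506 = 355.74 ppm.

C ≈ 356 ppm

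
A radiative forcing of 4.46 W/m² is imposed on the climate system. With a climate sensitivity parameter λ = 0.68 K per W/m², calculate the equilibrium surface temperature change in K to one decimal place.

ΔT = 3.0 K

ΔT = λ ΔF = 0.68 × 4.46 = 3.0328 K.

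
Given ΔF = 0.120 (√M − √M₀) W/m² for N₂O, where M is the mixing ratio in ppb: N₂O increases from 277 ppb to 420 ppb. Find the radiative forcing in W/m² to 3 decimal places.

N₂O: 0.120 × (√420 − √277) = 0.120 × (20.4939 − 16.6433) = 0.120 × 3.8506 = 0.4621 W/m².

ΔF = 0.462 W/m²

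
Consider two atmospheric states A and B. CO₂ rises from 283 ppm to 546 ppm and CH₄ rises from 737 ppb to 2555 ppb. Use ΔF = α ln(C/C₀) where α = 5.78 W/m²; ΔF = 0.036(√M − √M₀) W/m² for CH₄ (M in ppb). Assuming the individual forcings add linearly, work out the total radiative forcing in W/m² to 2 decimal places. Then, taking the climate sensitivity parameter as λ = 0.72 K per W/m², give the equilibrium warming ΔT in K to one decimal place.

ΔF = 4.64 W/m²; ΔT = 3.3 K

CO₂: 5.78 × ln(546/283) = 5.78 × ln(1.92933) = 5.78 × 0.65717 = 3.7984 W/m².
CH₄: 0.036 × (√2555 − √737) = 0.036 × (50.5470 − 27.1477) = 0.036 × 23.3993 = 0.8424 W/m².
Total ΔF = 3.7984 + 0.8424 = 4.6408 W/m².
ΔT = λ ΔF = 0.72 × 4.64 = 3.3408 K.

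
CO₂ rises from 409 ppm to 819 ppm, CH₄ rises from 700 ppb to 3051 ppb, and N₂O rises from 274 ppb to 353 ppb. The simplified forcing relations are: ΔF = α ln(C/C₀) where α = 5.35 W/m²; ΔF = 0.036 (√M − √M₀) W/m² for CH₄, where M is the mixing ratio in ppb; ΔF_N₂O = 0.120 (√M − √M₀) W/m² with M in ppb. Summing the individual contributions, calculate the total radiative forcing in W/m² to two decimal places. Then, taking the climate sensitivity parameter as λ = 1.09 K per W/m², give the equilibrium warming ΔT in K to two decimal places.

ΔF = 5.02 W/m²; ΔT = 5.47 K

CO₂: 5.35 × ln(819/409) = 5.35 × ln(2.00244) = 5.35 × 0.69437 = 3.7149 W/m².
CH₄: 0.036 × (√3051 − √700) = 0.036 × (55.2359 − 26.4575) = 0.036 × 28.7784 = 1.0360 W/m².
N₂O: 0.120 × (√353 − √274) = 0.120 × (18.7883 − 16.5529) = 0.120 × 2.2354 = 0.2682 W/m².
Total ΔF = 3.7149 + 1.0360 + 0.2682 = 5.0191 W/m².
ΔT = λ ΔF = 1.09 × 5.02 = 5.4718 K.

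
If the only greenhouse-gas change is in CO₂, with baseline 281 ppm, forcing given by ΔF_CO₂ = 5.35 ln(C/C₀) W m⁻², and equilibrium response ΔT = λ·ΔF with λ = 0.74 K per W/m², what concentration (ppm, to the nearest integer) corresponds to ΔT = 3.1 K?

C ≈ 615 ppm

Required forcing: ΔF = ΔT/λ = 3.1/0.74 = 4.1892 W/m².
Then ln(C/281) = ΔF/5.35 = 4.1892/5.35 = 0.78303.
So C = 281 × e^0.78303 = 281 × 2.18809 = 614.85 ppm.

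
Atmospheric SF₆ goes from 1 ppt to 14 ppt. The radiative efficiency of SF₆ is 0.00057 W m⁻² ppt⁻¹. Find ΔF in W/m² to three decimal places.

SF₆: ΔF = 0.00057 × (14 − 1) = 0.00057 × 13 = 0.0074 W/m².

ΔF = 0.007 W/m²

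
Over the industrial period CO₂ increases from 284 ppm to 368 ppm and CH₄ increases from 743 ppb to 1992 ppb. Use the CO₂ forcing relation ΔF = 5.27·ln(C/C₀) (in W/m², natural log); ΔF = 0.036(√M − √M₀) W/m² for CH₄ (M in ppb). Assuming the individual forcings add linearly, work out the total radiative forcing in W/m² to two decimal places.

CO₂: 5.27 × ln(368/284) = 5.27 × ln(1.29577) = 5.27 × 0.25911 = 1.3655 W/m².
CH₄: 0.036 × (√1992 − √743) = 0.036 × (44.6318 − 27.2580) = 0.036 × 17.3738 = 0.6255 W/m².
Total ΔF = 1.3655 + 0.6255 = 1.9910 W/m².

ΔF = 1.99 W/m²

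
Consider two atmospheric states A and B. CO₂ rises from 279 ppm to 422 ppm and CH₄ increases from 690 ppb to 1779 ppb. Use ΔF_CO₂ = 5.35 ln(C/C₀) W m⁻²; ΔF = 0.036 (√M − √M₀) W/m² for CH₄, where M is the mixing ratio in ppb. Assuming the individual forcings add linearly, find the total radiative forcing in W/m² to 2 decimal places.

CO₂: 5.35 × ln(422/279) = 5.35 × ln(1.51254) = 5.35 × 0.41379 = 2.2138 W/m².
CH₄: 0.036 × (√1779 − √690) = 0.036 × (42.1782 − 26.2679) = 0.036 × 15.9103 = 0.5728 W/m².
Total ΔF = 2.2138 + 0.5728 = 2.7866 W/m².

ΔF = 2.79 W/m²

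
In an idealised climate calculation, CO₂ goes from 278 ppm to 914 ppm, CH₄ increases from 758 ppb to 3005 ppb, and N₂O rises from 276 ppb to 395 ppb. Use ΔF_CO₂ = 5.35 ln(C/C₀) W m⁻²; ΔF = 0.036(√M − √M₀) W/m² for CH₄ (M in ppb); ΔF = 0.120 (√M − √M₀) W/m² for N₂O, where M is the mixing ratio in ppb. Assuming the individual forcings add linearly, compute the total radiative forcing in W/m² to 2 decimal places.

CO₂: 5.35 × ln(914/278) = 5.35 × ln(3.28777) = 5.35 × 1.19021 = 6.3676 W/m².
CH₄: 0.036 × (√3005 − √758) = 0.036 × (54.8179 − 27.5318) = 0.036 × 27.2861 = 0.9823 W/m².
N₂O: 0.120 × (√395 − √276) = 0.120 × (19.8746 − 16.6132) = 0.120 × 3.2614 = 0.3914 W/m².
Total ΔF = 6.3676 + 0.9823 + 0.3914 = 7.7413 W/m².

ΔF = 7.74 W/m²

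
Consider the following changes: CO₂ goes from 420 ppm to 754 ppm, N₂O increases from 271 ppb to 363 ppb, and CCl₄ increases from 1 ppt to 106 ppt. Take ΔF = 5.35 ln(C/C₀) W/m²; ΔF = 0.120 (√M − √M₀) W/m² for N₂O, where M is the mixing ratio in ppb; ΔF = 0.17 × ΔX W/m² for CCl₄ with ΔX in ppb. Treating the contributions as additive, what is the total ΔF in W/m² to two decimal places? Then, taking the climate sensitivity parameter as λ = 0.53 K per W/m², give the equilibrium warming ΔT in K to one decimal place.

CO₂: 5.35 × ln(754/420) = 5.35 × ln(1.79524) = 5.35 × 0.58514 = 3.1305 W/m².
N₂O: 0.120 × (√363 − √271) = 0.120 × (19.0526 − 16.4621) = 0.120 × 2.5905 = 0.3109 W/m².
CCl₄: Δ = 106 − 1 = 105 ppt = 0.105 ppb; ΔF = 0.17 × 0.105 = 0.0179 W/m².
Total ΔF = 3.1305 + 0.3109 + 0.0179 = 3.4593 W/m².
ΔT = λ ΔF = 0.53 × 3.46 = 1.8338 K.

ΔF = 3.46 W/m²; ΔT = 1.8 K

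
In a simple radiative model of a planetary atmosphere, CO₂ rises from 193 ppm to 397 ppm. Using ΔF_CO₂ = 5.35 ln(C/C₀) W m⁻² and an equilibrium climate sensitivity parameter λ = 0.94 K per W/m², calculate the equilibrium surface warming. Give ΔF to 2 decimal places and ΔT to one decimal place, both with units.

CO₂: 5.35 × ln(397/193) = 5.35 × ln(2.05699) = 5.35 × 0.72124 = 3.8586 W/m².
ΔT = λ ΔF = 0.94 × 3.86 = 3.6284 K.

ΔF = 3.86 W/m²; ΔT = 3.6 K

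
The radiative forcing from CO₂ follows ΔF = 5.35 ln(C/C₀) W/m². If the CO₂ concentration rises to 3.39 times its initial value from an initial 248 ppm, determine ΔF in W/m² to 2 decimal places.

ΔF = 6.53 W/m²

Because the forcing depends only on the ratio C/C₀, the initial concentration does not enter.
ΔF = 5.35 × ln(3.39) = 5.35 × 1.22083 = 6.5314 W/m².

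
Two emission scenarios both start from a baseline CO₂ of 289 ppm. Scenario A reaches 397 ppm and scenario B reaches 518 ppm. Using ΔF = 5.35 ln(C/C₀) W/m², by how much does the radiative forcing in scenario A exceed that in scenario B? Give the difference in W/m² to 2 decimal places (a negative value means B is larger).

ΔF_A = 5.35 ln(397/289) = 5.35 × 0.31751 = 1.6987 W/m².
ΔF_B = 5.35 ln(518/289) = 5.35 × 0.58355 = 3.1220 W/m².
Difference: 1.6987 − 3.1220 = -1.4233 W/m².

ΔF_A − ΔF_B = -1.42 W/m²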